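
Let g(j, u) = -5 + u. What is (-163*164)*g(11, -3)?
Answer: 213856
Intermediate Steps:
(-163*164)*g(11, -3) = (-163*164)*(-5 - 3) = -26732*(-8) = 213856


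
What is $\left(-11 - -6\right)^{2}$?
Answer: $25$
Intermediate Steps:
$\left(-11 - -6\right)^{2} = \left(-11 + 6\right)^{2} = \left(-5\right)^{2} = 25$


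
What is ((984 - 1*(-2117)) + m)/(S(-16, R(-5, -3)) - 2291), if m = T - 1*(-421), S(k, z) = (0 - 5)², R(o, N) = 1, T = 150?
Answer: -1836/1133 ≈ -1.6205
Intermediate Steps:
S(k, z) = 25 (S(k, z) = (-5)² = 25)
m = 571 (m = 150 - 1*(-421) = 150 + 421 = 571)
((984 - 1*(-2117)) + m)/(S(-16, R(-5, -3)) - 2291) = ((984 - 1*(-2117)) + 571)/(25 - 2291) = ((984 + 2117) + 571)/(-2266) = (3101 + 571)*(-1/2266) = 3672*(-1/2266) = -1836/1133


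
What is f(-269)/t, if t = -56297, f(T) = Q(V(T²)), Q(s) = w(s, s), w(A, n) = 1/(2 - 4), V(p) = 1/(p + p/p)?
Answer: 1/112594 ≈ 8.8815e-6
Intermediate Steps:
V(p) = 1/(1 + p) (V(p) = 1/(p + 1) = 1/(1 + p))
w(A, n) = -½ (w(A, n) = 1/(-2) = -½)
Q(s) = -½
f(T) = -½
f(-269)/t = -½/(-56297) = -½*(-1/56297) = 1/112594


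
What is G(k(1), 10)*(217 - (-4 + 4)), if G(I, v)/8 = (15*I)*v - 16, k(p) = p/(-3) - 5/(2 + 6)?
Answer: -277326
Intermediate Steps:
k(p) = -5/8 - p/3 (k(p) = p*(-1/3) - 5/8 = -p/3 - 5*1/8 = -p/3 - 5/8 = -5/8 - p/3)
G(I, v) = -128 + 120*I*v (G(I, v) = 8*((15*I)*v - 16) = 8*(15*I*v - 16) = 8*(-16 + 15*I*v) = -128 + 120*I*v)
G(k(1), 10)*(217 - (-4 + 4)) = (-128 + 120*(-5/8 - 1/3*1)*10)*(217 - (-4 + 4)) = (-128 + 120*(-5/8 - 1/3)*10)*(217 - 1*0) = (-128 + 120*(-23/24)*10)*(217 + 0) = (-128 - 1150)*217 = -1278*217 = -277326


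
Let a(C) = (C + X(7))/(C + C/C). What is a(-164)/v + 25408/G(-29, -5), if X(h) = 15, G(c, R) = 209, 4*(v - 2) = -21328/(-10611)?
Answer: 10027630397/82237738 ≈ 121.93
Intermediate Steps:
v = 26554/10611 (v = 2 + (-21328/(-10611))/4 = 2 + (-21328*(-1/10611))/4 = 2 + (1/4)*(21328/10611) = 2 + 5332/10611 = 26554/10611 ≈ 2.5025)
a(C) = (15 + C)/(1 + C) (a(C) = (C + 15)/(C + C/C) = (15 + C)/(C + 1) = (15 + C)/(1 + C))
a(-164)/v + 25408/G(-29, -5) = ((15 - 164)/(1 - 164))/(26554/10611) + 25408/209 = (-149/(-163))*(10611/26554) + 25408*(1/209) = -1/163*(-149)*(10611/26554) + 25408/209 = (149/163)*(10611/26554) + 25408/209 = 1581039/4328302 + 25408/209 = 10027630397/82237738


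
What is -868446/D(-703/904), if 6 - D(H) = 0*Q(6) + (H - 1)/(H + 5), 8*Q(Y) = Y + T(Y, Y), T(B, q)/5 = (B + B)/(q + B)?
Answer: -3314858382/24509 ≈ -1.3525e+5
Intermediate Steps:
T(B, q) = 10*B/(B + q) (T(B, q) = 5*((B + B)/(q + B)) = 5*((2*B)/(B + q)) = 5*(2*B/(B + q)) = 10*B/(B + q))
Q(Y) = 5/8 + Y/8 (Q(Y) = (Y + 10*Y/(Y + Y))/8 = (Y + 10*Y/((2*Y)))/8 = (Y + 10*Y*(1/(2*Y)))/8 = (Y + 5)/8 = (5 + Y)/8 = 5/8 + Y/8)
D(H) = 6 - (-1 + H)/(5 + H) (D(H) = 6 - (0*(5/8 + (⅛)*6) + (H - 1)/(H + 5)) = 6 - (0*(5/8 + ¾) + (-1 + H)/(5 + H)) = 6 - (0*(11/8) + (-1 + H)/(5 + H)) = 6 - (0 + (-1 + H)/(5 + H)) = 6 - (-1 + H)/(5 + H))
-868446/D(-703/904) = -868446*(5 - 703/904)/(31 + 5*(-703/904)) = -868446*3817/(904*(31 - 3515/904)) = -868446/((904/3817)*(24509/904)) = -868446/24509/3817 = -868446*3817/24509 = -3314858382/24509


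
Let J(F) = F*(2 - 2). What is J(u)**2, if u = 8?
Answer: 0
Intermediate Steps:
J(F) = 0 (J(F) = F*0 = 0)
J(u)**2 = 0**2 = 0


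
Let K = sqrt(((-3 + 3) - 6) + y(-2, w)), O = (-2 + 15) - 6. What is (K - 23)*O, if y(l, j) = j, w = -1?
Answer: -161 + 7*I*sqrt(7) ≈ -161.0 + 18.52*I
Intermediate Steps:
O = 7 (O = 13 - 6 = 7)
K = I*sqrt(7) (K = sqrt(((-3 + 3) - 6) - 1) = sqrt((0 - 6) - 1) = sqrt(-6 - 1) = sqrt(-7) = I*sqrt(7) ≈ 2.6458*I)
(K - 23)*O = (I*sqrt(7) - 23)*7 = (-23 + I*sqrt(7))*7 = -161 + 7*I*sqrt(7)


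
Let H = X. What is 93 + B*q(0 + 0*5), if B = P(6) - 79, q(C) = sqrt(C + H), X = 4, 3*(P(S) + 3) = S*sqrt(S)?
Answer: -71 + 4*sqrt(6) ≈ -61.202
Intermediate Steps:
P(S) = -3 + S**(3/2)/3 (P(S) = -3 + (S*sqrt(S))/3 = -3 + S**(3/2)/3)
H = 4
q(C) = sqrt(4 + C) (q(C) = sqrt(C + 4) = sqrt(4 + C))
B = -82 + 2*sqrt(6) (B = (-3 + 6**(3/2)/3) - 79 = (-3 + (6*sqrt(6))/3) - 79 = (-3 + 2*sqrt(6)) - 79 = -82 + 2*sqrt(6) ≈ -77.101)
93 + B*q(0 + 0*5) = 93 + (-82 + 2*sqrt(6))*sqrt(4 + (0 + 0*5)) = 93 + (-82 + 2*sqrt(6))*sqrt(4 + (0 + 0)) = 93 + (-82 + 2*sqrt(6))*sqrt(4 + 0) = 93 + (-82 + 2*sqrt(6))*sqrt(4) = 93 + (-82 + 2*sqrt(6))*2 = 93 + (-164 + 4*sqrt(6)) = -71 + 4*sqrt(6)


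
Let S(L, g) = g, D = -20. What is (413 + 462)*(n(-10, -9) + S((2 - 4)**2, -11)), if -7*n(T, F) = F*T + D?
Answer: -18375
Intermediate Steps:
n(T, F) = 20/7 - F*T/7 (n(T, F) = -(F*T - 20)/7 = -(-20 + F*T)/7 = 20/7 - F*T/7)
(413 + 462)*(n(-10, -9) + S((2 - 4)**2, -11)) = (413 + 462)*((20/7 - 1/7*(-9)*(-10)) - 11) = 875*((20/7 - 90/7) - 11) = 875*(-10 - 11) = 875*(-21) = -18375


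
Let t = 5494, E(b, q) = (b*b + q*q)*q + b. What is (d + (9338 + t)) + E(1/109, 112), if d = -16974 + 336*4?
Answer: 16682468751/11881 ≈ 1.4041e+6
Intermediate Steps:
d = -15630 (d = -16974 + 1344 = -15630)
E(b, q) = b + q*(b² + q²) (E(b, q) = (b² + q²)*q + b = q*(b² + q²) + b = b + q*(b² + q²))
(d + (9338 + t)) + E(1/109, 112) = (-15630 + (9338 + 5494)) + (1/109 + 112³ + 112*(1/109)²) = (-15630 + 14832) + (1/109 + 1404928 + 112*(1/109)²) = -798 + (1/109 + 1404928 + 112*(1/11881)) = -798 + (1/109 + 1404928 + 112/11881) = -798 + 16691949789/11881 = 16682468751/11881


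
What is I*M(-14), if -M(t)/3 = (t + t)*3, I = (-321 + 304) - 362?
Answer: -95508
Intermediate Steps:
I = -379 (I = -17 - 362 = -379)
M(t) = -18*t (M(t) = -3*(t + t)*3 = -3*2*t*3 = -18*t)
I*M(-14) = -(-6822)*(-14) = -379*252 = -95508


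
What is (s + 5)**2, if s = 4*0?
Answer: 25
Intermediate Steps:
s = 0
(s + 5)**2 = (0 + 5)**2 = 5**2 = 25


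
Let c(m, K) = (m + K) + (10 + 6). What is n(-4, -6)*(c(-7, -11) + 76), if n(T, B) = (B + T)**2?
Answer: 7400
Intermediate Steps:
c(m, K) = 16 + K + m (c(m, K) = (K + m) + 16 = 16 + K + m)
n(-4, -6)*(c(-7, -11) + 76) = (-6 - 4)**2*((16 - 11 - 7) + 76) = (-10)**2*(-2 + 76) = 100*74 = 7400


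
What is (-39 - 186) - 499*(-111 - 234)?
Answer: 171930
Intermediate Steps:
(-39 - 186) - 499*(-111 - 234) = -225 - 499*(-345) = -225 + 172155 = 171930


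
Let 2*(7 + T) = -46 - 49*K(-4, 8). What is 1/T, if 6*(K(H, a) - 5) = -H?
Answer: -6/1013 ≈ -0.0059230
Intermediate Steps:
K(H, a) = 5 - H/6 (K(H, a) = 5 + (-H)/6 = 5 - H/6)
T = -1013/6 (T = -7 + (-46 - 49*(5 - ⅙*(-4)))/2 = -7 + (-46 - 49*(5 + ⅔))/2 = -7 + (-46 - 49*17/3)/2 = -7 + (-46 - 833/3)/2 = -7 + (½)*(-971/3) = -7 - 971/6 = -1013/6 ≈ -168.83)
1/T = 1/(-1013/6) = -6/1013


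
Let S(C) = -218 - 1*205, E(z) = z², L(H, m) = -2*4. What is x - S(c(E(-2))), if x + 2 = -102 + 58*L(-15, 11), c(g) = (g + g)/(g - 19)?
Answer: -145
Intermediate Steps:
L(H, m) = -8
c(g) = 2*g/(-19 + g) (c(g) = (2*g)/(-19 + g) = 2*g/(-19 + g))
x = -568 (x = -2 + (-102 + 58*(-8)) = -2 + (-102 - 464) = -2 - 566 = -568)
S(C) = -423 (S(C) = -218 - 205 = -423)
x - S(c(E(-2))) = -568 - 1*(-423) = -568 + 423 = -145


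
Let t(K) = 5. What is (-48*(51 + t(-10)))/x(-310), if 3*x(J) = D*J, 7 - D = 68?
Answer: -4032/9455 ≈ -0.42644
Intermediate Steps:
D = -61 (D = 7 - 1*68 = 7 - 68 = -61)
x(J) = -61*J/3 (x(J) = (-61*J)/3 = -61*J/3)
(-48*(51 + t(-10)))/x(-310) = (-48*(51 + 5))/((-61/3*(-310))) = (-48*56)/(18910/3) = -2688*3/18910 = -4032/9455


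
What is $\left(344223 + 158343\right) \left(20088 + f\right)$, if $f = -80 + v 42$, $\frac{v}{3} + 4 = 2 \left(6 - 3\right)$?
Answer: $10181987160$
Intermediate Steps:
$v = 6$ ($v = -12 + 3 \cdot 2 \left(6 - 3\right) = -12 + 3 \cdot 2 \cdot 3 = -12 + 3 \cdot 6 = -12 + 18 = 6$)
$f = 172$ ($f = -80 + 6 \cdot 42 = -80 + 252 = 172$)
$\left(344223 + 158343\right) \left(20088 + f\right) = \left(344223 + 158343\right) \left(20088 + 172\right) = 502566 \cdot 20260 = 10181987160$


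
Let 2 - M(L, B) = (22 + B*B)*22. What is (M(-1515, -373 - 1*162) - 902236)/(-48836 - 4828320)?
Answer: 1799917/1219289 ≈ 1.4762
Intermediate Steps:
M(L, B) = -482 - 22*B**2 (M(L, B) = 2 - (22 + B*B)*22 = 2 - (22 + B**2)*22 = 2 - (484 + 22*B**2) = 2 + (-484 - 22*B**2) = -482 - 22*B**2)
(M(-1515, -373 - 1*162) - 902236)/(-48836 - 4828320) = ((-482 - 22*(-373 - 1*162)**2) - 902236)/(-48836 - 4828320) = ((-482 - 22*(-373 - 162)**2) - 902236)/(-4877156) = ((-482 - 22*(-535)**2) - 902236)*(-1/4877156) = ((-482 - 22*286225) - 902236)*(-1/4877156) = ((-482 - 6296950) - 902236)*(-1/4877156) = (-6297432 - 902236)*(-1/4877156) = -7199668*(-1/4877156) = 1799917/1219289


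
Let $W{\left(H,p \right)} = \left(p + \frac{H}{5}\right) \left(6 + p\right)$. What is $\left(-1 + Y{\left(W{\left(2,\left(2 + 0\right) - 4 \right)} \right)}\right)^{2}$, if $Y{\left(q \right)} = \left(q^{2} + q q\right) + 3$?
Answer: $\frac{4401604}{625} \approx 7042.6$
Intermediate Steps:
$W{\left(H,p \right)} = \left(6 + p\right) \left(p + \frac{H}{5}\right)$ ($W{\left(H,p \right)} = \left(p + H \frac{1}{5}\right) \left(6 + p\right) = \left(p + \frac{H}{5}\right) \left(6 + p\right) = \left(6 + p\right) \left(p + \frac{H}{5}\right)$)
$Y{\left(q \right)} = 3 + 2 q^{2}$ ($Y{\left(q \right)} = \left(q^{2} + q^{2}\right) + 3 = 2 q^{2} + 3 = 3 + 2 q^{2}$)
$\left(-1 + Y{\left(W{\left(2,\left(2 + 0\right) - 4 \right)} \right)}\right)^{2} = \left(-1 + \left(3 + 2 \left(\left(\left(2 + 0\right) - 4\right)^{2} + 6 \left(\left(2 + 0\right) - 4\right) + \frac{6}{5} \cdot 2 + \frac{1}{5} \cdot 2 \left(\left(2 + 0\right) - 4\right)\right)^{2}\right)\right)^{2} = \left(-1 + \left(3 + 2 \left(\left(2 - 4\right)^{2} + 6 \left(2 - 4\right) + \frac{12}{5} + \frac{1}{5} \cdot 2 \left(2 - 4\right)\right)^{2}\right)\right)^{2} = \left(-1 + \left(3 + 2 \left(\left(-2\right)^{2} + 6 \left(-2\right) + \frac{12}{5} + \frac{1}{5} \cdot 2 \left(-2\right)\right)^{2}\right)\right)^{2} = \left(-1 + \left(3 + 2 \left(4 - 12 + \frac{12}{5} - \frac{4}{5}\right)^{2}\right)\right)^{2} = \left(-1 + \left(3 + 2 \left(- \frac{32}{5}\right)^{2}\right)\right)^{2} = \left(-1 + \left(3 + 2 \cdot \frac{1024}{25}\right)\right)^{2} = \left(-1 + \left(3 + \frac{2048}{25}\right)\right)^{2} = \left(-1 + \frac{2123}{25}\right)^{2} = \left(\frac{2098}{25}\right)^{2} = \frac{4401604}{625}$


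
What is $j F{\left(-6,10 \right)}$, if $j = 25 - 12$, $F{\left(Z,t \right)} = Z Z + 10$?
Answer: $598$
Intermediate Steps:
$F{\left(Z,t \right)} = 10 + Z^{2}$ ($F{\left(Z,t \right)} = Z^{2} + 10 = 10 + Z^{2}$)
$j = 13$
$j F{\left(-6,10 \right)} = 13 \left(10 + \left(-6\right)^{2}\right) = 13 \left(10 + 36\right) = 13 \cdot 46 = 598$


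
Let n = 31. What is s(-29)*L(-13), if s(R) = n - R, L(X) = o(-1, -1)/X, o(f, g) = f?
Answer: 60/13 ≈ 4.6154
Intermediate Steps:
L(X) = -1/X
s(R) = 31 - R
s(-29)*L(-13) = (31 - 1*(-29))*(-1/(-13)) = (31 + 29)*(-1*(-1/13)) = 60*(1/13) = 60/13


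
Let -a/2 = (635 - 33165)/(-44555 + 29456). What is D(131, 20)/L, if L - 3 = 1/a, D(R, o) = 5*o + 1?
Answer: 6571060/180081 ≈ 36.489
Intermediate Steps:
a = -65060/15099 (a = -2*(635 - 33165)/(-44555 + 29456) = -(-65060)/(-15099) = -(-65060)*(-1)/15099 = -2*32530/15099 = -65060/15099 ≈ -4.3089)
D(R, o) = 1 + 5*o
L = 180081/65060 (L = 3 + 1/(-65060/15099) = 3 - 15099/65060 = 180081/65060 ≈ 2.7679)
D(131, 20)/L = (1 + 5*20)/(180081/65060) = (1 + 100)*(65060/180081) = 101*(65060/180081) = 6571060/180081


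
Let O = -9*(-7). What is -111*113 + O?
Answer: -12480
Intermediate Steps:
O = 63
-111*113 + O = -111*113 + 63 = -12543 + 63 = -12480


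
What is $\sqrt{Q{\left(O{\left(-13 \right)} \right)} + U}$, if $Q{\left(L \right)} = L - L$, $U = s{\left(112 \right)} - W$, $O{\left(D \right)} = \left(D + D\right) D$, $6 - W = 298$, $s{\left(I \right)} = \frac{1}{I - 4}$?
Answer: $\frac{\sqrt{94611}}{18} \approx 17.088$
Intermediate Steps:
$s{\left(I \right)} = \frac{1}{-4 + I}$
$W = -292$ ($W = 6 - 298 = -292$)
$O{\left(D \right)} = 2 D^{2}$ ($O{\left(D \right)} = 2 D D = 2 D^{2}$)
$U = \frac{31537}{108}$ ($U = \frac{1}{-4 + 112} - -292 = \frac{1}{108} + 292 = \frac{31537}{108} \approx 292.01$)
$Q{\left(L \right)} = 0$
$\sqrt{Q{\left(O{\left(-13 \right)} \right)} + U} = \sqrt{0 + \frac{31537}{108}} = \sqrt{\frac{31537}{108}} = \frac{\sqrt{94611}}{18}$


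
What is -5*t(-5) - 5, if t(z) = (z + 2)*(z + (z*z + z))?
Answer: 220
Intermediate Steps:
t(z) = (2 + z)*(z² + 2*z) (t(z) = (2 + z)*(z + (z² + z)) = (2 + z)*(z + (z + z²)) = (2 + z)*(z² + 2*z))
-5*t(-5) - 5 = -(-25)*(4 + (-5)² + 4*(-5)) - 5 = -(-25)*(4 + 25 - 20) - 5 = -(-25)*9 - 5 = -5*(-45) - 5 = 225 - 5 = 220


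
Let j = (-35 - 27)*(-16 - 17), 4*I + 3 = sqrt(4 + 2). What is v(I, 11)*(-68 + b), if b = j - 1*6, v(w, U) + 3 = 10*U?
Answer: 211004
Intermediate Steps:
I = -3/4 + sqrt(6)/4 (I = -3/4 + sqrt(4 + 2)/4 = -3/4 + sqrt(6)/4 ≈ -0.13763)
j = 2046 (j = -62*(-33) = 2046)
v(w, U) = -3 + 10*U
b = 2040 (b = 2046 - 1*6 = 2046 - 6 = 2040)
v(I, 11)*(-68 + b) = (-3 + 10*11)*(-68 + 2040) = (-3 + 110)*1972 = 107*1972 = 211004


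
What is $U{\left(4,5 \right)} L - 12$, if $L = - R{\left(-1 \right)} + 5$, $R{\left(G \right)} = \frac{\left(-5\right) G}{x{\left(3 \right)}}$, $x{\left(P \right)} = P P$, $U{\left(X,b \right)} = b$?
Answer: $\frac{92}{9} \approx 10.222$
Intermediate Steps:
$x{\left(P \right)} = P^{2}$
$R{\left(G \right)} = - \frac{5 G}{9}$ ($R{\left(G \right)} = \frac{\left(-5\right) G}{3^{2}} = \frac{\left(-5\right) G}{9} = - 5 G \frac{1}{9} = - \frac{5 G}{9}$)
$L = \frac{40}{9}$ ($L = - \frac{\left(-5\right) \left(-1\right)}{9} + 5 = \left(-1\right) \frac{5}{9} + 5 = - \frac{5}{9} + 5 = \frac{40}{9} \approx 4.4444$)
$U{\left(4,5 \right)} L - 12 = 5 \cdot \frac{40}{9} - 12 = \frac{200}{9} - 12 = \frac{92}{9}$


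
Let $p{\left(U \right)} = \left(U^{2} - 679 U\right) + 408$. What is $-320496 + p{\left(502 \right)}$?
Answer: $-408942$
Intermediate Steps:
$p{\left(U \right)} = 408 + U^{2} - 679 U$
$-320496 + p{\left(502 \right)} = -320496 + \left(408 + 502^{2} - 340858\right) = -320496 + \left(408 + 252004 - 340858\right) = -320496 - 88446 = -408942$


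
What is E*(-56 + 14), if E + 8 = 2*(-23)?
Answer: 2268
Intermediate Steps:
E = -54 (E = -8 + 2*(-23) = -8 - 46 = -54)
E*(-56 + 14) = -54*(-56 + 14) = -54*(-42) = 2268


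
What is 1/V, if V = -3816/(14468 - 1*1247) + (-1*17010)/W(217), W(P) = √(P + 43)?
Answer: 622856/2401479249209 - 282360897*√65/2401479249209 ≈ -0.00094768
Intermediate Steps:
W(P) = √(43 + P)
V = -424/1469 - 1701*√65/13 (V = -3816/(14468 - 1*1247) + (-1*17010)/(√(43 + 217)) = -3816/(14468 - 1247) - 17010*√65/130 = -3816/13221 - 17010*√65/130 = -3816*1/13221 - 1701*√65/13 = -424/1469 - 1701*√65/13 ≈ -1055.2)
1/V = 1/(-424/1469 - 1701*√65/13)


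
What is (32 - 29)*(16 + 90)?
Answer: 318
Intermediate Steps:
(32 - 29)*(16 + 90) = 3*106 = 318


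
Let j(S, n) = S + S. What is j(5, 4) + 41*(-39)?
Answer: -1589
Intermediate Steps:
j(S, n) = 2*S
j(5, 4) + 41*(-39) = 2*5 + 41*(-39) = 10 - 1599 = -1589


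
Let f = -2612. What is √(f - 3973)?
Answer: I*√6585 ≈ 81.148*I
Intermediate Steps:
√(f - 3973) = √(-2612 - 3973) = √(-6585) = I*√6585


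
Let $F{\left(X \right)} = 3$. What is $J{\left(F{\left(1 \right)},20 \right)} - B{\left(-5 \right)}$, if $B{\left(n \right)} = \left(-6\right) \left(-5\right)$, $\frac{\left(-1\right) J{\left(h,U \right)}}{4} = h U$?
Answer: $-270$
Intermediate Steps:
$J{\left(h,U \right)} = - 4 U h$ ($J{\left(h,U \right)} = - 4 h U = - 4 U h$)
$B{\left(n \right)} = 30$
$J{\left(F{\left(1 \right)},20 \right)} - B{\left(-5 \right)} = \left(-4\right) 20 \cdot 3 - 30 = -240 - 30 = -270$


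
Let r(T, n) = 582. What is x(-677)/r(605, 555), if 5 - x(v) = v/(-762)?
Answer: 3133/443484 ≈ 0.0070645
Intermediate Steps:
x(v) = 5 + v/762 (x(v) = 5 - v/(-762) = 5 - v*(-1)/762 = 5 - (-1)*v/762 = 5 + v/762)
x(-677)/r(605, 555) = (5 + (1/762)*(-677))/582 = (5 - 677/762)*(1/582) = (3133/762)*(1/582) = 3133/443484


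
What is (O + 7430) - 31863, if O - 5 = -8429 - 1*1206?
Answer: -34063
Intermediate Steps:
O = -9630 (O = 5 + (-8429 - 1*1206) = 5 + (-8429 - 1206) = 5 - 9635 = -9630)
(O + 7430) - 31863 = (-9630 + 7430) - 31863 = -2200 - 31863 = -34063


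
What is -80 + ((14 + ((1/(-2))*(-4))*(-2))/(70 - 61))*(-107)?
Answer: -1790/9 ≈ -198.89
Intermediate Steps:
-80 + ((14 + ((1/(-2))*(-4))*(-2))/(70 - 61))*(-107) = -80 + ((14 + ((1*(-1/2))*(-4))*(-2))/9)*(-107) = -80 + ((14 - 1/2*(-4)*(-2))*(1/9))*(-107) = -80 + ((14 + 2*(-2))*(1/9))*(-107) = -80 + ((14 - 4)*(1/9))*(-107) = -80 + (10*(1/9))*(-107) = -80 + (10/9)*(-107) = -80 - 1070/9 = -1790/9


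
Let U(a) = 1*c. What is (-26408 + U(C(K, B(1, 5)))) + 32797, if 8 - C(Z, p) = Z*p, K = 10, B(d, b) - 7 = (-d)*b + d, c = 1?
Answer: 6390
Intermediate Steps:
B(d, b) = 7 + d - b*d (B(d, b) = 7 + ((-d)*b + d) = 7 + (-b*d + d) = 7 + (d - b*d) = 7 + d - b*d)
C(Z, p) = 8 - Z*p
U(a) = 1 (U(a) = 1*1 = 1)
(-26408 + U(C(K, B(1, 5)))) + 32797 = (-26408 + 1) + 32797 = -26407 + 32797 = 6390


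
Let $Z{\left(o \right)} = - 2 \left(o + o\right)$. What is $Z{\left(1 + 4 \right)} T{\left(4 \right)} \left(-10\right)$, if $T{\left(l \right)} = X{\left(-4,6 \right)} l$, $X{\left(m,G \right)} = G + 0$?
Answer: $4800$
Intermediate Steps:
$X{\left(m,G \right)} = G$
$Z{\left(o \right)} = - 4 o$ ($Z{\left(o \right)} = - 2 \cdot 2 o = - 4 o$)
$T{\left(l \right)} = 6 l$
$Z{\left(1 + 4 \right)} T{\left(4 \right)} \left(-10\right) = - 4 \left(1 + 4\right) 6 \cdot 4 \left(-10\right) = \left(-4\right) 5 \cdot 24 \left(-10\right) = \left(-20\right) 24 \left(-10\right) = \left(-480\right) \left(-10\right) = 4800$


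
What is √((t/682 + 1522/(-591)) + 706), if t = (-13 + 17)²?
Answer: 2*√7142591770743/201531 ≈ 26.523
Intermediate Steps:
t = 16 (t = 4² = 16)
√((t/682 + 1522/(-591)) + 706) = √((16/682 + 1522/(-591)) + 706) = √((16*(1/682) + 1522*(-1/591)) + 706) = √((8/341 - 1522/591) + 706) = √(-514274/201531 + 706) = √(141766612/201531) = 2*√7142591770743/201531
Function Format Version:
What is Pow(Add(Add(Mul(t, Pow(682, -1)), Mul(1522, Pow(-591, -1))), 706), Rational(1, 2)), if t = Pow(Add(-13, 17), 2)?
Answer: Mul(Rational(2, 201531), Pow(7142591770743, Rational(1, 2))) ≈ 26.523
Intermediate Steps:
t = 16 (t = Pow(4, 2) = 16)
Pow(Add(Add(Mul(t, Pow(682, -1)), Mul(1522, Pow(-591, -1))), 706), Rational(1, 2)) = Pow(Add(Add(Mul(16, Pow(682, -1)), Mul(1522, Pow(-591, -1))), 706), Rational(1, 2)) = Pow(Add(Add(Mul(16, Rational(1, 682)), Mul(1522, Rational(-1, 591))), 706), Rational(1, 2)) = Pow(Add(Add(Rational(8, 341), Rational(-1522, 591)), 706), Rational(1, 2)) = Pow(Add(Rational(-514274, 201531), 706), Rational(1, 2)) = Pow(Rational(141766612, 201531), Rational(1, 2)) = Mul(Rational(2, 201531), Pow(7142591770743, Rational(1, 2)))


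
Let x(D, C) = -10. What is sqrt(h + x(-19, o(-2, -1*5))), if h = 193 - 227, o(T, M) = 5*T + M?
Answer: 2*I*sqrt(11) ≈ 6.6332*I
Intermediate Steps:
o(T, M) = M + 5*T
h = -34
sqrt(h + x(-19, o(-2, -1*5))) = sqrt(-34 - 10) = sqrt(-44) = 2*I*sqrt(11)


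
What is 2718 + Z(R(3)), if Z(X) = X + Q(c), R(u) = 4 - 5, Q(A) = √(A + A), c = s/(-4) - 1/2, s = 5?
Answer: 2717 + I*√14/2 ≈ 2717.0 + 1.8708*I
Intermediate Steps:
c = -7/4 (c = 5/(-4) - 1/2 = 5*(-¼) - 1*½ = -5/4 - ½ = -7/4 ≈ -1.7500)
Q(A) = √2*√A (Q(A) = √(2*A) = √2*√A)
R(u) = -1
Z(X) = X + I*√14/2 (Z(X) = X + √2*√(-7/4) = X + √2*(I*√7/2) = X + I*√14/2)
2718 + Z(R(3)) = 2718 + (-1 + I*√14/2) = 2717 + I*√14/2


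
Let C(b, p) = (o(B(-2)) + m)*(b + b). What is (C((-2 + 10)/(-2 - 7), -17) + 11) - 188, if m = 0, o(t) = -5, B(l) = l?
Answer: -1513/9 ≈ -168.11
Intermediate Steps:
C(b, p) = -10*b (C(b, p) = (-5 + 0)*(b + b) = -10*b)
(C((-2 + 10)/(-2 - 7), -17) + 11) - 188 = (-10*(-2 + 10)/(-2 - 7) + 11) - 188 = (-80/(-9) + 11) - 188 = (-80*(-1)/9 + 11) - 188 = (-10*(-8/9) + 11) - 188 = (80/9 + 11) - 188 = 179/9 - 188 = -1513/9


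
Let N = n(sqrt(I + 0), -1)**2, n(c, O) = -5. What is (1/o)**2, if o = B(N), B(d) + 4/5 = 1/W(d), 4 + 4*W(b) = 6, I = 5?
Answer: 25/36 ≈ 0.69444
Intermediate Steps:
W(b) = 1/2 (W(b) = -1 + (1/4)*6 = -1 + 3/2 = 1/2)
N = 25 (N = (-5)**2 = 25)
B(d) = 6/5 (B(d) = -4/5 + 1/(1/2) = -4/5 + 2 = 6/5)
o = 6/5 ≈ 1.2000
(1/o)**2 = (1/(6/5))**2 = (5/6)**2 = 25/36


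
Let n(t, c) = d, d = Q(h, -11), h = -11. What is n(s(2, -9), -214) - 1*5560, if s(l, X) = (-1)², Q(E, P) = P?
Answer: -5571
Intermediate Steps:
d = -11
s(l, X) = 1
n(t, c) = -11
n(s(2, -9), -214) - 1*5560 = -11 - 1*5560 = -11 - 5560 = -5571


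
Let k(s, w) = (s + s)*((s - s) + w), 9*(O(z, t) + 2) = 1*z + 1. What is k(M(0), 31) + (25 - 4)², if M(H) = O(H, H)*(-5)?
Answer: 9239/9 ≈ 1026.6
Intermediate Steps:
O(z, t) = -17/9 + z/9 (O(z, t) = -2 + (1*z + 1)/9 = -2 + (z + 1)/9 = -2 + (1 + z)/9 = -2 + (⅑ + z/9) = -17/9 + z/9)
M(H) = 85/9 - 5*H/9 (M(H) = (-17/9 + H/9)*(-5) = 85/9 - 5*H/9)
k(s, w) = 2*s*w (k(s, w) = (2*s)*(0 + w) = (2*s)*w = 2*s*w)
k(M(0), 31) + (25 - 4)² = 2*(85/9 - 5/9*0)*31 + (25 - 4)² = 2*(85/9 + 0)*31 + 21² = 2*(85/9)*31 + 441 = 5270/9 + 441 = 9239/9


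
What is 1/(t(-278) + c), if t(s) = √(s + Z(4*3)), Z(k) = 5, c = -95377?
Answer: -95377/9096772402 - I*√273/9096772402 ≈ -1.0485e-5 - 1.8163e-9*I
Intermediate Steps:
t(s) = √(5 + s) (t(s) = √(s + 5) = √(5 + s))
1/(t(-278) + c) = 1/(√(5 - 278) - 95377) = 1/(√(-273) - 95377) = 1/(I*√273 - 95377) = 1/(-95377 + I*√273)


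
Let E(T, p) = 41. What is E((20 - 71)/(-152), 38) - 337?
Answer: -296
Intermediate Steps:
E((20 - 71)/(-152), 38) - 337 = 41 - 337 = -296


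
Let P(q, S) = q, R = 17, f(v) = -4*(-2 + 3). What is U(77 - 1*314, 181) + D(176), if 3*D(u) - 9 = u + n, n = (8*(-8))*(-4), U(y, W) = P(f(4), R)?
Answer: 143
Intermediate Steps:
f(v) = -4 (f(v) = -4*1 = -4)
U(y, W) = -4
n = 256 (n = -64*(-4) = 256)
D(u) = 265/3 + u/3 (D(u) = 3 + (u + 256)/3 = 3 + (256 + u)/3 = 3 + (256/3 + u/3) = 265/3 + u/3)
U(77 - 1*314, 181) + D(176) = -4 + (265/3 + (⅓)*176) = -4 + (265/3 + 176/3) = -4 + 147 = 143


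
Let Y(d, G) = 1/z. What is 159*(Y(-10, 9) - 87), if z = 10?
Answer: -138171/10 ≈ -13817.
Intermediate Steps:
Y(d, G) = ⅒ (Y(d, G) = 1/10 = ⅒)
159*(Y(-10, 9) - 87) = 159*(⅒ - 87) = 159*(-869/10) = -138171/10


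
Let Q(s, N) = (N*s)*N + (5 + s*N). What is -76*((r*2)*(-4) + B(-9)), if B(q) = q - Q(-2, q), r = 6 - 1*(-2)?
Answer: -5016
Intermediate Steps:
r = 8 (r = 6 + 2 = 8)
Q(s, N) = 5 + N*s + s*N² (Q(s, N) = s*N² + (5 + N*s) = 5 + N*s + s*N²)
B(q) = -5 + 2*q² + 3*q (B(q) = q - (5 + q*(-2) - 2*q²) = q - (5 - 2*q - 2*q²) = q + (-5 + 2*q + 2*q²) = -5 + 2*q² + 3*q)
-76*((r*2)*(-4) + B(-9)) = -76*((8*2)*(-4) + (-5 + 2*(-9)² + 3*(-9))) = -76*(16*(-4) + (-5 + 2*81 - 27)) = -76*(-64 + (-5 + 162 - 27)) = -76*(-64 + 130) = -76*66 = -5016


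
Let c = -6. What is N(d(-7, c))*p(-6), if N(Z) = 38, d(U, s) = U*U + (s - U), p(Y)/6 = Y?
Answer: -1368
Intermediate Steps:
p(Y) = 6*Y
d(U, s) = s + U² - U (d(U, s) = U² + (s - U) = s + U² - U)
N(d(-7, c))*p(-6) = 38*(6*(-6)) = 38*(-36) = -1368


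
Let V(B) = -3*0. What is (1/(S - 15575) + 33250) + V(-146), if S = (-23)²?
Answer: 500279499/15046 ≈ 33250.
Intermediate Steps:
V(B) = 0
S = 529
(1/(S - 15575) + 33250) + V(-146) = (1/(529 - 15575) + 33250) + 0 = (1/(-15046) + 33250) + 0 = (-1/15046 + 33250) + 0 = 500279499/15046 + 0 = 500279499/15046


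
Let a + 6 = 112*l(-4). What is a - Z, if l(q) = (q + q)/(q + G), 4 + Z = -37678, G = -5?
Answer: 339980/9 ≈ 37776.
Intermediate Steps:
Z = -37682 (Z = -4 - 37678 = -37682)
l(q) = 2*q/(-5 + q) (l(q) = (q + q)/(q - 5) = (2*q)/(-5 + q) = 2*q/(-5 + q))
a = 842/9 (a = -6 + 112*(2*(-4)/(-5 - 4)) = -6 + 112*(2*(-4)/(-9)) = -6 + 112*(2*(-4)*(-⅑)) = -6 + 112*(8/9) = -6 + 896/9 = 842/9 ≈ 93.556)
a - Z = 842/9 - 1*(-37682) = 842/9 + 37682 = 339980/9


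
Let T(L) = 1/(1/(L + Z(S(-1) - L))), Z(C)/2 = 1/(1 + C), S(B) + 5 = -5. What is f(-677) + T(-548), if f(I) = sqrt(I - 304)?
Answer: -295370/539 + 3*I*sqrt(109) ≈ -548.0 + 31.321*I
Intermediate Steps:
S(B) = -10 (S(B) = -5 - 5 = -10)
f(I) = sqrt(-304 + I)
Z(C) = 2/(1 + C)
T(L) = L + 2/(-9 - L) (T(L) = 1/(1/(L + 2/(1 + (-10 - L)))) = 1/(1/(L + 2/(-9 - L))) = L + 2/(-9 - L))
f(-677) + T(-548) = sqrt(-304 - 677) + (-2 - 548*(9 - 548))/(9 - 548) = sqrt(-981) + (-2 - 548*(-539))/(-539) = 3*I*sqrt(109) - (-2 + 295372)/539 = 3*I*sqrt(109) - 1/539*295370 = 3*I*sqrt(109) - 295370/539 = -295370/539 + 3*I*sqrt(109)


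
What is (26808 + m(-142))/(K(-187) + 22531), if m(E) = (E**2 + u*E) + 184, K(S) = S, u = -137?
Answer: 33305/11172 ≈ 2.9811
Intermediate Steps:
m(E) = 184 + E**2 - 137*E (m(E) = (E**2 - 137*E) + 184 = 184 + E**2 - 137*E)
(26808 + m(-142))/(K(-187) + 22531) = (26808 + (184 + (-142)**2 - 137*(-142)))/(-187 + 22531) = (26808 + (184 + 20164 + 19454))/22344 = (26808 + 39802)*(1/22344) = 66610*(1/22344) = 33305/11172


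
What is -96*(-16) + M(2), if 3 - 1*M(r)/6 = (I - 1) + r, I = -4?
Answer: 1572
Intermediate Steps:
M(r) = 48 - 6*r (M(r) = 18 - 6*((-4 - 1) + r) = 18 - 6*(-5 + r) = 18 + (30 - 6*r) = 48 - 6*r)
-96*(-16) + M(2) = -96*(-16) + (48 - 6*2) = 1536 + (48 - 12) = 1536 + 36 = 1572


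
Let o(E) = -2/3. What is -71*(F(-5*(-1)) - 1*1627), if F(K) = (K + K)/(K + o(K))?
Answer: 1499591/13 ≈ 1.1535e+5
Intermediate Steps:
o(E) = -2/3 (o(E) = -2*1/3 = -2/3)
F(K) = 2*K/(-2/3 + K) (F(K) = (K + K)/(K - 2/3) = (2*K)/(-2/3 + K) = 2*K/(-2/3 + K))
-71*(F(-5*(-1)) - 1*1627) = -71*(6*(-5*(-1))/(-2 + 3*(-5*(-1))) - 1*1627) = -71*(6*5/(-2 + 3*5) - 1627) = -71*(6*5/(-2 + 15) - 1627) = -71*(6*5/13 - 1627) = -71*(6*5*(1/13) - 1627) = -71*(30/13 - 1627) = -71*(-21121/13) = 1499591/13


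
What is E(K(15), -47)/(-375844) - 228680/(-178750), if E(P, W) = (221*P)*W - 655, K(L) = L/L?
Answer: 4396088171/3359105750 ≈ 1.3087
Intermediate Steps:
K(L) = 1
E(P, W) = -655 + 221*P*W (E(P, W) = 221*P*W - 655 = -655 + 221*P*W)
E(K(15), -47)/(-375844) - 228680/(-178750) = (-655 + 221*1*(-47))/(-375844) - 228680/(-178750) = (-655 - 10387)*(-1/375844) - 228680*(-1/178750) = -11042*(-1/375844) + 22868/17875 = 5521/187922 + 22868/17875 = 4396088171/3359105750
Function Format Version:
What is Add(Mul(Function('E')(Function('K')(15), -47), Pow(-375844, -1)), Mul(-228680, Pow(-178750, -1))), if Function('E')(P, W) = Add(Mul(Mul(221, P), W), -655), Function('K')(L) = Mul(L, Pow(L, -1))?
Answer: Rational(4396088171, 3359105750) ≈ 1.3087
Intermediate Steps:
Function('K')(L) = 1
Function('E')(P, W) = Add(-655, Mul(221, P, W)) (Function('E')(P, W) = Add(Mul(221, P, W), -655) = Add(-655, Mul(221, P, W)))
Add(Mul(Function('E')(Function('K')(15), -47), Pow(-375844, -1)), Mul(-228680, Pow(-178750, -1))) = Add(Mul(Add(-655, Mul(221, 1, -47)), Pow(-375844, -1)), Mul(-228680, Pow(-178750, -1))) = Add(Mul(Add(-655, -10387), Rational(-1, 375844)), Mul(-228680, Rational(-1, 178750))) = Add(Mul(-11042, Rational(-1, 375844)), Rational(22868, 17875)) = Add(Rational(5521, 187922), Rational(22868, 17875)) = Rational(4396088171, 3359105750)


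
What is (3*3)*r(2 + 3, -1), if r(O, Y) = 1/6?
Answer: 3/2 ≈ 1.5000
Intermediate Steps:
r(O, Y) = 1/6
(3*3)*r(2 + 3, -1) = (3*3)*(1/6) = 9*(1/6) = 3/2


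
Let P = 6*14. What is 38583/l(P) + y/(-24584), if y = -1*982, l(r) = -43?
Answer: -474241123/528556 ≈ -897.24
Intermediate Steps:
P = 84
y = -982
38583/l(P) + y/(-24584) = 38583/(-43) - 982/(-24584) = 38583*(-1/43) - 982*(-1/24584) = -38583/43 + 491/12292 = -474241123/528556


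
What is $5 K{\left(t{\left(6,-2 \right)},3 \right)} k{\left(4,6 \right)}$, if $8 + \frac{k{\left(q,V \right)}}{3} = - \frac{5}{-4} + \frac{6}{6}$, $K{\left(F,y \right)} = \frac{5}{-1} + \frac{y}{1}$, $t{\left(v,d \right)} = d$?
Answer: $\frac{345}{2} \approx 172.5$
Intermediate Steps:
$K{\left(F,y \right)} = -5 + y$ ($K{\left(F,y \right)} = 5 \left(-1\right) + y 1 = -5 + y$)
$k{\left(q,V \right)} = - \frac{69}{4}$ ($k{\left(q,V \right)} = -24 + 3 \left(- \frac{5}{-4} + \frac{6}{6}\right) = -24 + 3 \left(\left(-5\right) \left(- \frac{1}{4}\right) + 6 \cdot \frac{1}{6}\right) = -24 + 3 \left(\frac{5}{4} + 1\right) = -24 + 3 \cdot \frac{9}{4} = -24 + \frac{27}{4} = - \frac{69}{4}$)
$5 K{\left(t{\left(6,-2 \right)},3 \right)} k{\left(4,6 \right)} = 5 \left(-5 + 3\right) \left(- \frac{69}{4}\right) = 5 \left(-2\right) \left(- \frac{69}{4}\right) = \left(-10\right) \left(- \frac{69}{4}\right) = \frac{345}{2}$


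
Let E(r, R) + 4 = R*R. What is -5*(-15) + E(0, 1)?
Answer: 72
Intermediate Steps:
E(r, R) = -4 + R² (E(r, R) = -4 + R*R = -4 + R²)
-5*(-15) + E(0, 1) = -5*(-15) + (-4 + 1²) = 75 + (-4 + 1) = 75 - 3 = 72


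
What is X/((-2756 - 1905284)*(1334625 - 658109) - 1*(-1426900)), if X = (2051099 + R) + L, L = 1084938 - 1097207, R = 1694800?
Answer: -373363/129081816174 ≈ -2.8925e-6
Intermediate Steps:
L = -12269
X = 3733630 (X = (2051099 + 1694800) - 12269 = 3745899 - 12269 = 3733630)
X/((-2756 - 1905284)*(1334625 - 658109) - 1*(-1426900)) = 3733630/((-2756 - 1905284)*(1334625 - 658109) - 1*(-1426900)) = 3733630/(-1908040*676516 + 1426900) = 3733630/(-1290819588640 + 1426900) = 3733630/(-1290818161740) = 3733630*(-1/1290818161740) = -373363/129081816174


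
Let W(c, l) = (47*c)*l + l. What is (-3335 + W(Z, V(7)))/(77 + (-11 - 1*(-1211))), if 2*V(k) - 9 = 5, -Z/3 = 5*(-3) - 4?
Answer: 15425/1277 ≈ 12.079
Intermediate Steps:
Z = 57 (Z = -3*(5*(-3) - 4) = -3*(-15 - 4) = -3*(-19) = 57)
V(k) = 7 (V(k) = 9/2 + (½)*5 = 9/2 + 5/2 = 7)
W(c, l) = l + 47*c*l (W(c, l) = 47*c*l + l = l + 47*c*l)
(-3335 + W(Z, V(7)))/(77 + (-11 - 1*(-1211))) = (-3335 + 7*(1 + 47*57))/(77 + (-11 - 1*(-1211))) = (-3335 + 7*(1 + 2679))/(77 + (-11 + 1211)) = (-3335 + 7*2680)/(77 + 1200) = (-3335 + 18760)/1277 = 15425*(1/1277) = 15425/1277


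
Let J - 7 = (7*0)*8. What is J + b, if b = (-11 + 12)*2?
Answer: 9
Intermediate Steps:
b = 2 (b = 1*2 = 2)
J = 7 (J = 7 + (7*0)*8 = 7 + 0*8 = 7 + 0 = 7)
J + b = 7 + 2 = 9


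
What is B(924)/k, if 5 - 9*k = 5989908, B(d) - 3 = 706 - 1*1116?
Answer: 3663/5989903 ≈ 0.00061153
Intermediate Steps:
B(d) = -407 (B(d) = 3 + (706 - 1*1116) = 3 + (706 - 1116) = 3 - 410 = -407)
k = -5989903/9 (k = 5/9 - ⅑*5989908 = 5/9 - 1996636/3 = -5989903/9 ≈ -6.6555e+5)
B(924)/k = -407/(-5989903/9) = -407*(-9/5989903) = 3663/5989903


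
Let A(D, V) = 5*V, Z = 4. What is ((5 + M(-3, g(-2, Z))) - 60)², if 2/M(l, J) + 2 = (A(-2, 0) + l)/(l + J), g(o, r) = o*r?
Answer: 1138489/361 ≈ 3153.7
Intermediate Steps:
M(l, J) = 2/(-2 + l/(J + l)) (M(l, J) = 2/(-2 + (5*0 + l)/(l + J)) = 2/(-2 + (0 + l)/(J + l)) = 2/(-2 + l/(J + l)))
((5 + M(-3, g(-2, Z))) - 60)² = ((5 + 2*(-(-2)*4 - 1*(-3))/(-3 + 2*(-2*4))) - 60)² = ((5 + 2*(-1*(-8) + 3)/(-3 + 2*(-8))) - 60)² = ((5 + 2*(8 + 3)/(-3 - 16)) - 60)² = ((5 + 2*11/(-19)) - 60)² = ((5 + 2*(-1/19)*11) - 60)² = ((5 - 22/19) - 60)² = (73/19 - 60)² = (-1067/19)² = 1138489/361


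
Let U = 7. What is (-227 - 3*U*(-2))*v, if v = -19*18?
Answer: 63270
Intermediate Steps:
v = -342
(-227 - 3*U*(-2))*v = (-227 - 3*7*(-2))*(-342) = (-227 - 21*(-2))*(-342) = (-227 + 42)*(-342) = -185*(-342) = 63270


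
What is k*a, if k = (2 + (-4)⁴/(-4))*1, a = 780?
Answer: -48360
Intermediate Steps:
k = -62 (k = (2 + 256*(-¼))*1 = (2 - 64)*1 = -62*1 = -62)
k*a = -62*780 = -48360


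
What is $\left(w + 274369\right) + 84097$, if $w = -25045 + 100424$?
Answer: $433845$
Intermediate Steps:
$w = 75379$
$\left(w + 274369\right) + 84097 = \left(75379 + 274369\right) + 84097 = 349748 + 84097 = 433845$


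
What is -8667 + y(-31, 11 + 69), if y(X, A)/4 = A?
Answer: -8347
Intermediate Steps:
y(X, A) = 4*A
-8667 + y(-31, 11 + 69) = -8667 + 4*(11 + 69) = -8667 + 4*80 = -8667 + 320 = -8347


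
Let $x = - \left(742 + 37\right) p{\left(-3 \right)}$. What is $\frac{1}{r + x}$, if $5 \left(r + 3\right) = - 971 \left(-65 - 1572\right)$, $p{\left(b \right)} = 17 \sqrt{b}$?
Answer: $\frac{7947560}{2539701676819} + \frac{331075 i \sqrt{3}}{2539701676819} \approx 3.1293 \cdot 10^{-6} + 2.2579 \cdot 10^{-7} i$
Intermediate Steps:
$x = - 13243 i \sqrt{3}$ ($x = - \left(742 + 37\right) 17 \sqrt{-3} = - 779 \cdot 17 i \sqrt{3} = - 13243 i \sqrt{3} \approx - 22938.0 i$)
$r = \frac{1589512}{5}$ ($r = -3 + \frac{\left(-971\right) \left(-65 - 1572\right)}{5} = -3 + \frac{\left(-971\right) \left(-1637\right)}{5} = -3 + \frac{1}{5} \cdot 1589527 = -3 + \frac{1589527}{5} = \frac{1589512}{5} \approx 3.179 \cdot 10^{5}$)
$\frac{1}{r + x} = \frac{1}{\frac{1589512}{5} - 13243 i \sqrt{3}}$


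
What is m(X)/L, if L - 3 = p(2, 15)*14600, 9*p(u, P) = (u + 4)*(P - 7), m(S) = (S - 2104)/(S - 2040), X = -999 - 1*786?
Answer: 3889/297851475 ≈ 1.3057e-5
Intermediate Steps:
X = -1785 (X = -999 - 786 = -1785)
m(S) = (-2104 + S)/(-2040 + S)
p(u, P) = (-7 + P)*(4 + u)/9 (p(u, P) = ((u + 4)*(P - 7))/9 = ((4 + u)*(-7 + P))/9 = ((-7 + P)*(4 + u))/9 = (-7 + P)*(4 + u)/9)
L = 233609/3 (L = 3 + (-28/9 - 7/9*2 + (4/9)*15 + (1/9)*15*2)*14600 = 3 + (-28/9 - 14/9 + 20/3 + 10/3)*14600 = 3 + (16/3)*14600 = 3 + 233600/3 = 233609/3 ≈ 77870.)
m(X)/L = ((-2104 - 1785)/(-2040 - 1785))/(233609/3) = (-3889/(-3825))*(3/233609) = -1/3825*(-3889)*(3/233609) = (3889/3825)*(3/233609) = 3889/297851475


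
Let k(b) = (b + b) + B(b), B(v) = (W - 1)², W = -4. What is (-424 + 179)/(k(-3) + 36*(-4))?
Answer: 49/25 ≈ 1.9600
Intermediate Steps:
B(v) = 25 (B(v) = (-4 - 1)² = (-5)² = 25)
k(b) = 25 + 2*b (k(b) = (b + b) + 25 = 2*b + 25 = 25 + 2*b)
(-424 + 179)/(k(-3) + 36*(-4)) = (-424 + 179)/((25 + 2*(-3)) + 36*(-4)) = -245/((25 - 6) - 144) = -245/(19 - 144) = -245/(-125) = -245*(-1/125) = 49/25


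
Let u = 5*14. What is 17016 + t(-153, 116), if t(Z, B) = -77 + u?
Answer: 17009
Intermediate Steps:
u = 70
t(Z, B) = -7 (t(Z, B) = -77 + 70 = -7)
17016 + t(-153, 116) = 17016 - 7 = 17009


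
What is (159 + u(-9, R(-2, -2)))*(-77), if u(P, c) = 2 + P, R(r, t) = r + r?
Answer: -11704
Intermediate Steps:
R(r, t) = 2*r
(159 + u(-9, R(-2, -2)))*(-77) = (159 + (2 - 9))*(-77) = (159 - 7)*(-77) = 152*(-77) = -11704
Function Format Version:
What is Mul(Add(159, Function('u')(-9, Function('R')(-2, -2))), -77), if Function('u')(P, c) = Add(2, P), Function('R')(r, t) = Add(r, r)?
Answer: -11704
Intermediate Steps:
Function('R')(r, t) = Mul(2, r)
Mul(Add(159, Function('u')(-9, Function('R')(-2, -2))), -77) = Mul(Add(159, Add(2, -9)), -77) = Mul(Add(159, -7), -77) = Mul(152, -77) = -11704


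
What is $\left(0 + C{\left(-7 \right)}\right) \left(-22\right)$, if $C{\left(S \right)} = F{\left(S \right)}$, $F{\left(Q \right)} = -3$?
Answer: $66$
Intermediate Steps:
$C{\left(S \right)} = -3$
$\left(0 + C{\left(-7 \right)}\right) \left(-22\right) = \left(0 - 3\right) \left(-22\right) = \left(-3\right) \left(-22\right) = 66$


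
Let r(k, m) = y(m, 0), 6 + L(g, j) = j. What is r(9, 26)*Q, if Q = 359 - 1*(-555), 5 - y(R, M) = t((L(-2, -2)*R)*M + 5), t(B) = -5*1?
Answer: 9140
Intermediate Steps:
L(g, j) = -6 + j
t(B) = -5
y(R, M) = 10 (y(R, M) = 5 - 1*(-5) = 5 + 5 = 10)
r(k, m) = 10
Q = 914 (Q = 359 + 555 = 914)
r(9, 26)*Q = 10*914 = 9140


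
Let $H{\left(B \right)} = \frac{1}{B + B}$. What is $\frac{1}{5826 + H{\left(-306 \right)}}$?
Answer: $\frac{612}{3565511} \approx 0.00017164$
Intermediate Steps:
$H{\left(B \right)} = \frac{1}{2 B}$
$\frac{1}{5826 + H{\left(-306 \right)}} = \frac{1}{5826 + \frac{1}{2 \left(-306\right)}} = \frac{1}{5826 + \frac{1}{2} \left(- \frac{1}{306}\right)} = \frac{1}{5826 - \frac{1}{612}} = \frac{1}{\frac{3565511}{612}} = \frac{612}{3565511}$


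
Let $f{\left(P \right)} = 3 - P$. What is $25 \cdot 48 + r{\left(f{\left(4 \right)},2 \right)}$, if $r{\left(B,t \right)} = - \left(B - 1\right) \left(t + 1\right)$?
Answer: $1206$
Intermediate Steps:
$r{\left(B,t \right)} = - \left(1 + t\right) \left(-1 + B\right)$ ($r{\left(B,t \right)} = - \left(-1 + B\right) \left(1 + t\right) = - \left(1 + t\right) \left(-1 + B\right)$)
$25 \cdot 48 + r{\left(f{\left(4 \right)},2 \right)} = 25 \cdot 48 + \left(1 + 2 - \left(3 - 4\right) - \left(3 - 4\right) 2\right) = 1200 + \left(1 + 2 - \left(3 - 4\right) - \left(3 - 4\right) 2\right) = 1200 + \left(1 + 2 - -1 - \left(-1\right) 2\right) = 1200 + \left(1 + 2 + 1 + 2\right) = 1200 + 6 = 1206$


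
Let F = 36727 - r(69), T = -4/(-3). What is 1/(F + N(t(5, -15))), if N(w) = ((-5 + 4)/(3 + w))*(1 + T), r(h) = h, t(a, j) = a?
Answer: 24/879785 ≈ 2.7279e-5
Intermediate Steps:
T = 4/3 (T = -4*(-1/3) = 4/3 ≈ 1.3333)
F = 36658 (F = 36727 - 1*69 = 36727 - 69 = 36658)
N(w) = -7/(3*(3 + w)) (N(w) = ((-5 + 4)/(3 + w))*(1 + 4/3) = -1/(3 + w)*(7/3) = -7/(3*(3 + w)))
1/(F + N(t(5, -15))) = 1/(36658 - 7/(9 + 3*5)) = 1/(36658 - 7/(9 + 15)) = 1/(36658 - 7/24) = 1/(879785/24) = 24/879785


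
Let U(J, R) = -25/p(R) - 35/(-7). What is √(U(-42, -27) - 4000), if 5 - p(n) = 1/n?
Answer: I*√18495830/68 ≈ 63.245*I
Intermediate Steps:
p(n) = 5 - 1/n
U(J, R) = 5 - 25/(5 - 1/R) (U(J, R) = -25/(5 - 1/R) - 35/(-7) = -25/(5 - 1/R) - 35*(-⅐) = -25/(5 - 1/R) + 5 = 5 - 25/(5 - 1/R))
√(U(-42, -27) - 4000) = √(-5/(-1 + 5*(-27)) - 4000) = √(-5/(-1 - 135) - 4000) = √(-5/(-136) - 4000) = √(-5*(-1/136) - 4000) = √(5/136 - 4000) = √(-543995/136) = I*√18495830/68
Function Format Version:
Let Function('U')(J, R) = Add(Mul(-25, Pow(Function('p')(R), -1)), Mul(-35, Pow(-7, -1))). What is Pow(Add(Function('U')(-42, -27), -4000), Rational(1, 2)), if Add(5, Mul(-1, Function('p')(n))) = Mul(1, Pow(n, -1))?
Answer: Mul(Rational(1, 68), I, Pow(18495830, Rational(1, 2))) ≈ Mul(63.245, I)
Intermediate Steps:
Function('p')(n) = Add(5, Mul(-1, Pow(n, -1))) (Function('p')(n) = Add(5, Mul(-1, Mul(1, Pow(n, -1)))) = Add(5, Mul(-1, Pow(n, -1))))
Function('U')(J, R) = Add(5, Mul(-25, Pow(Add(5, Mul(-1, Pow(R, -1))), -1))) (Function('U')(J, R) = Add(Mul(-25, Pow(Add(5, Mul(-1, Pow(R, -1))), -1)), Mul(-35, Pow(-7, -1))) = Add(Mul(-25, Pow(Add(5, Mul(-1, Pow(R, -1))), -1)), Mul(-35, Rational(-1, 7))) = Add(Mul(-25, Pow(Add(5, Mul(-1, Pow(R, -1))), -1)), 5) = Add(5, Mul(-25, Pow(Add(5, Mul(-1, Pow(R, -1))), -1))))
Pow(Add(Function('U')(-42, -27), -4000), Rational(1, 2)) = Pow(Add(Mul(-5, Pow(Add(-1, Mul(5, -27)), -1)), -4000), Rational(1, 2)) = Pow(Add(Mul(-5, Pow(Add(-1, -135), -1)), -4000), Rational(1, 2)) = Pow(Add(Mul(-5, Pow(-136, -1)), -4000), Rational(1, 2)) = Pow(Add(Mul(-5, Rational(-1, 136)), -4000), Rational(1, 2)) = Pow(Add(Rational(5, 136), -4000), Rational(1, 2)) = Pow(Rational(-543995, 136), Rational(1, 2)) = Mul(Rational(1, 68), I, Pow(18495830, Rational(1, 2)))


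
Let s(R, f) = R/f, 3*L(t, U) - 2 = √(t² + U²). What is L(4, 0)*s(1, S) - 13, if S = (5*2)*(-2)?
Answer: -131/10 ≈ -13.100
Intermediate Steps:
L(t, U) = ⅔ + √(U² + t²)/3 (L(t, U) = ⅔ + √(t² + U²)/3 = ⅔ + √(U² + t²)/3)
S = -20 (S = 10*(-2) = -20)
L(4, 0)*s(1, S) - 13 = (⅔ + √(0² + 4²)/3)*(1/(-20)) - 13 = (⅔ + √(0 + 16)/3)*(1*(-1/20)) - 13 = (⅔ + √16/3)*(-1/20) - 13 = (⅔ + (⅓)*4)*(-1/20) - 13 = (⅔ + 4/3)*(-1/20) - 13 = 2*(-1/20) - 13 = -⅒ - 13 = -131/10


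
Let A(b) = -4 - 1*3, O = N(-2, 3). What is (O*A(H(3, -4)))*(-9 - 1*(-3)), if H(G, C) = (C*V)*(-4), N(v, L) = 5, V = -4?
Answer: 210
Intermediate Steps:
H(G, C) = 16*C (H(G, C) = (C*(-4))*(-4) = -4*C*(-4) = 16*C)
O = 5
A(b) = -7 (A(b) = -4 - 3 = -7)
(O*A(H(3, -4)))*(-9 - 1*(-3)) = (5*(-7))*(-9 - 1*(-3)) = -35*(-9 + 3) = -35*(-6) = 210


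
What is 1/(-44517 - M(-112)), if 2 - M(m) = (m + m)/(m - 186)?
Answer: -149/6633219 ≈ -2.2463e-5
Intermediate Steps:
M(m) = 2 - 2*m/(-186 + m) (M(m) = 2 - (m + m)/(m - 186) = 2 - 2*m/(-186 + m))
1/(-44517 - M(-112)) = 1/(-44517 - (-372)/(-186 - 112)) = 1/(-44517 - (-372)/(-298)) = 1/(-44517 - (-372)*(-1)/298) = 1/(-44517 - 1*186/149) = 1/(-44517 - 186/149) = 1/(-6633219/149) = -149/6633219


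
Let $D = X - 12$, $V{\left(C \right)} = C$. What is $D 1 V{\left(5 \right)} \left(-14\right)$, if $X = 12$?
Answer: $0$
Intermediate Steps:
$D = 0$ ($D = 12 - 12 = 0$)
$D 1 V{\left(5 \right)} \left(-14\right) = 0 \cdot 1 \cdot 5 \left(-14\right) = 0 \cdot 5 \left(-14\right) = 0 \left(-14\right) = 0$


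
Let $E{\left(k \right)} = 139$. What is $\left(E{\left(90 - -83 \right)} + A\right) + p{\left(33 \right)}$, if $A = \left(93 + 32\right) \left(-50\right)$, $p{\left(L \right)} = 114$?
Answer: $-5997$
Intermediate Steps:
$A = -6250$ ($A = 125 \left(-50\right) = -6250$)
$\left(E{\left(90 - -83 \right)} + A\right) + p{\left(33 \right)} = \left(139 - 6250\right) + 114 = -6111 + 114 = -5997$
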